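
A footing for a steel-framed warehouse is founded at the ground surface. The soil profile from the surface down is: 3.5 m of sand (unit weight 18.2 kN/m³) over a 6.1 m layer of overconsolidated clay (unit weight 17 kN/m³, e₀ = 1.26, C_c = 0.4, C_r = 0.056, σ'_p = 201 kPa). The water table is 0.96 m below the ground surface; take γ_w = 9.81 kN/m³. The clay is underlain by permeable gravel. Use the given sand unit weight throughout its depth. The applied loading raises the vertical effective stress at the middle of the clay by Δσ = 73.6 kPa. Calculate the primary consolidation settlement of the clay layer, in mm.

S_c ≈ 52.1 mm

Mid-depth of clay below the ground surface: z = 3.5 + 6.1/2 = 6.55 m.
Total vertical stress at mid-clay: σ_v = 18.2×3.5 + 17×3.05 = 115.55 kPa.
Pore pressure: u = 9.81×(6.55 − 0.96) = 54.838 kPa.
Initial effective stress: σ'_0 = σ_v − u = 115.55 − 54.838 = 60.712 kPa.
Final effective stress: σ'_f = 60.712 + 73.6 = 134.31 kPa.
σ'_f = 134.31 ≤ σ'_p = 201 kPa, so the clay remains overconsolidated and only the recompression index applies:
S_c = C_r·H/(1+e₀)·log₁₀(σ'_f/σ'_0) = 0.056×6.1/2.26×log₁₀(134.31/60.712)
    = 0.15115 × 0.34483 = 0.05212 m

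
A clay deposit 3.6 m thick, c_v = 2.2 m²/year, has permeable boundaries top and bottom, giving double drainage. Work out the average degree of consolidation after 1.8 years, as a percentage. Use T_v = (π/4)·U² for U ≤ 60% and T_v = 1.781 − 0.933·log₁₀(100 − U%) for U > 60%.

U ≈ 96 %

Drainage path length: H_d = H/2 = 1.8 m (double drainage).
T_v = c_v·t/H_d² = 2.2×1.8/1.8² = 1.2222.
T_v = 1.2222 corresponds to the U > 60% branch:
U = 1 − 10^((1.781 − T_v)/0.933)/100 = 0.9603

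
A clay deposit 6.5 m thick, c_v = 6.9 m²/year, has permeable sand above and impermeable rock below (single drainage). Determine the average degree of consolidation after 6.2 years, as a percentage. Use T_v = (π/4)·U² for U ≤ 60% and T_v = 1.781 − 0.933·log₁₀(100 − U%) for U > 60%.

U ≈ 93.3 %

Drainage path length: H_d = H = 6.5 m (single drainage).
T_v = c_v·t/H_d² = 6.9×6.2/6.5² = 1.0125.
T_v = 1.0125 corresponds to the U > 60% branch:
U = 1 − 10^((1.781 − T_v)/0.933)/100 = 0.9334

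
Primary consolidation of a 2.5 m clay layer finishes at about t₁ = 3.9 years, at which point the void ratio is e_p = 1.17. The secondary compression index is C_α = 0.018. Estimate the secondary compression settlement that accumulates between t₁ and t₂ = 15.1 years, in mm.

Secondary compression: S_s = C_α·H/(1+e_p)·log₁₀(t₂/t₁)
S_s = 0.018×2.5/(1+1.17)×log₁₀(15.1/3.9)
    = 0.02074 × 0.5879 = 0.01219 m

S_s ≈ 12.2 mm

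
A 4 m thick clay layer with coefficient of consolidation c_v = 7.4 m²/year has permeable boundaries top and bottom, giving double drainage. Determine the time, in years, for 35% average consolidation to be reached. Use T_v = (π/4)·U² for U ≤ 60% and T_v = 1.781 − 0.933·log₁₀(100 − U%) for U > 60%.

t ≈ 0.052 years

Drainage path length: H_d = H/2 = 2 m (double drainage).
U ≤ 60%: T_v = (π/4)·U² = (π/4)×0.35² = 0.096211.
t = T_v·H_d²/c_v = 0.096211×2²/7.4 = 0.05201 years.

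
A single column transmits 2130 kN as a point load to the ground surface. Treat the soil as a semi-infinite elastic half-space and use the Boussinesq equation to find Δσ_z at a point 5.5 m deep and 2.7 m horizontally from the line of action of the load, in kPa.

Δσ_z ≈ 19.6 kPa

Boussinesq vertical stress below a point load on an elastic half-space:
Δσ_z = 3P/(2πz²) · [1 + (r/z)²]^(−5/2)
r/z = 2.7/5.5 = 0.49091; [1+(r/z)²]^(−5/2) = 0.58288.
Δσ_z = 3×2130/(2π×5.5²) × 0.58288 = 33.62 × 0.58288 = 19.6 kPa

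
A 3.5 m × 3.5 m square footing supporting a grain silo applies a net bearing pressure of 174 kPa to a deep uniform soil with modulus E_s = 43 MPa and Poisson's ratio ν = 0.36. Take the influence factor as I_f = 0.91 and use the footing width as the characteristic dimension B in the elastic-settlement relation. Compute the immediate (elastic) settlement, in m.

Immediate (elastic) settlement: S_e = q·B·(1−ν²)/E_s · I_f.
E_s = 43 MPa = 43000 kPa.
S_e = 174 × 3.5 × (1 − 0.36²) / 43000 × 0.91
    = 174 × 3.5 × 0.8704 / 43000 × 0.91
    = 0.01122 m

S_e ≈ 0.0112 m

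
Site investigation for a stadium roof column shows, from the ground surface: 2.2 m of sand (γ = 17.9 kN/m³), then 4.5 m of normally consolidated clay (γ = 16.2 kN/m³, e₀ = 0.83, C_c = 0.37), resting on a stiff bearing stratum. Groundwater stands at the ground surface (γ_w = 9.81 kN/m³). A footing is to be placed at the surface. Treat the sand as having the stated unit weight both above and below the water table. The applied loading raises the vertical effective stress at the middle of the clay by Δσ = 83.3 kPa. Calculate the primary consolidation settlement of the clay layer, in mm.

S_c ≈ 505 mm

Mid-depth of clay below the ground surface: z = 2.2 + 4.5/2 = 4.45 m.
Total vertical stress at mid-clay: σ_v = 17.9×2.2 + 16.2×2.25 = 75.83 kPa.
Pore pressure: u = 9.81×(4.45 − 0) = 43.655 kPa.
Initial effective stress: σ'_0 = σ_v − u = 75.83 − 43.655 = 32.175 kPa.
Final effective stress: σ'_f = σ'_0 + Δσ = 32.175 + 83.3 = 115.47 kPa.
Normally consolidated clay, so the full stress increment lies on the virgin compression line:
S_c = C_c·H/(1+e₀)·log₁₀(σ'_f/σ'_0) = 0.37×4.5/(1+0.83)×log₁₀(115.47/32.175)
    = 0.90984 × 0.55495 = 0.5049 m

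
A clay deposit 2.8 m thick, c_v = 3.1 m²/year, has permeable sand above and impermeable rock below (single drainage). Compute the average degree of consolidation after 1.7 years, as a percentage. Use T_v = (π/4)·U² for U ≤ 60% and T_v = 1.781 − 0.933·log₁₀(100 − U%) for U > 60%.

Drainage path length: H_d = H = 2.8 m (single drainage).
T_v = c_v·t/H_d² = 3.1×1.7/2.8² = 0.67219.
T_v = 0.67219 corresponds to the U > 60% branch:
U = 1 − 10^((1.781 − T_v)/0.933)/100 = 0.8457

U ≈ 84.6 %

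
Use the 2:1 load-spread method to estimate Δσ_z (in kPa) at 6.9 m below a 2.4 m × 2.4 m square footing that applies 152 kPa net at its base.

By the 2:1 method the load spreads at 1 horizontal : 2 vertical, so at depth z the loaded area has grown by z in each plan dimension:
Δσ = qBL/((B+z)(L+z)) = 152×2.4×2.4/((2.4+6.9)(2.4+6.9)) = 10.123 kPa

Δσ_z ≈ 10.1 kPa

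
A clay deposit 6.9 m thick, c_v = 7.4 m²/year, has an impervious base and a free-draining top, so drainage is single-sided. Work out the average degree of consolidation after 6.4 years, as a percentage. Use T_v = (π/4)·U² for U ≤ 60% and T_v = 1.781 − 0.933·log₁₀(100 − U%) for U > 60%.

U ≈ 93 %

Drainage path length: H_d = H = 6.9 m (single drainage).
T_v = c_v·t/H_d² = 7.4×6.4/6.9² = 0.99475.
T_v = 0.99475 corresponds to the U > 60% branch:
U = 1 − 10^((1.781 − T_v)/0.933)/100 = 0.9304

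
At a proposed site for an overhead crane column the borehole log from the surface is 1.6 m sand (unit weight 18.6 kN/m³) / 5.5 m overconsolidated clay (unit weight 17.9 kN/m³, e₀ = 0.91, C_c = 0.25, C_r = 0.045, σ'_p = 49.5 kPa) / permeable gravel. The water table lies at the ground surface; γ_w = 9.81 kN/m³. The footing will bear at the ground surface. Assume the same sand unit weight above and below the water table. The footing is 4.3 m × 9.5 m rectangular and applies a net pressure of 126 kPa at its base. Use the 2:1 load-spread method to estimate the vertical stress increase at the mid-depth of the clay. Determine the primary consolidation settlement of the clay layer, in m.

Mid-depth of clay below the ground surface: z = 1.6 + 5.5/2 = 4.35 m.
Total vertical stress at mid-clay: σ_v = 18.6×1.6 + 17.9×2.75 = 78.985 kPa.
Pore pressure: u = 9.81×(4.35 − 0) = 42.673 kPa.
Initial effective stress: σ'_0 = σ_v − u = 78.985 − 42.673 = 36.312 kPa.
Stress increase at mid-clay by the 2:1 spreading method:
Δσ = qBL/((B+z)(L+z)) = 126×4.3×9.5/((4.3+4.35)(9.5+4.35)) = 42.963 kPa
Final effective stress: σ'_f = 36.312 + 42.963 = 79.275 kPa.
σ'_f = 79.275 > σ'_p = 49.5 kPa, so the stress path crosses the preconsolidation pressure — recompression up to σ'_p, then virgin compression beyond:
S_c = H/(1+e₀)·[C_r·log₁₀(σ'_p/σ'_0) + C_c·log₁₀(σ'_f/σ'_p)]
    = 5.5/1.91 × [0.045×log₁₀(49.5/36.312) + 0.25×log₁₀(79.275/49.5)]
    = 2.8796 × [0.006055 + 0.051133] = 0.1647 m

S_c ≈ 0.165 m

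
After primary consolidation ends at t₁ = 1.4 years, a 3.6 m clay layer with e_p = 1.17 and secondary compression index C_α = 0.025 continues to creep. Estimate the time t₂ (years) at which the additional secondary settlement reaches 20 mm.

S_s = C_α·H/(1+e_p)·log₁₀(t₂/t₁) ⇒ log₁₀(t₂/t₁) = S_s·(1+e_p)/(C_α·H).
log₁₀(t₂/t₁) = 0.02 × (1+1.17) / (0.025×3.6) = 0.4822
t₂ = t₁ × 10^0.4822 = 1.4 × 3.035 = 4.25 years

t₂ ≈ 4.25 years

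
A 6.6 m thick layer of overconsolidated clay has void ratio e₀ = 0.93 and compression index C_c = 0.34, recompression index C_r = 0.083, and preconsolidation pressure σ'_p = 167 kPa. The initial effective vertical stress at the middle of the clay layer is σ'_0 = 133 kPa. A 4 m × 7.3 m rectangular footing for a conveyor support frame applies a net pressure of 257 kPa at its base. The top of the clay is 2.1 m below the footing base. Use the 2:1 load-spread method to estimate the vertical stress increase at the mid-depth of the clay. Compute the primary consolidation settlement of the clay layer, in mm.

Mid-depth of clay below the footing base: z = 2.1 + 6.6/2 = 5.4 m.
Stress increase at mid-clay by the 2:1 spreading method:
Δσ = qBL/((B+z)(L+z)) = 257×4×7.3/((4+5.4)(7.3+5.4)) = 62.861 kPa
Final effective stress: σ'_f = 133 + 62.861 = 195.86 kPa.
σ'_f = 195.86 > σ'_p = 167 kPa, so the stress path crosses the preconsolidation pressure — recompression up to σ'_p, then virgin compression beyond:
S_c = H/(1+e₀)·[C_r·log₁₀(σ'_p/σ'_0) + C_c·log₁₀(σ'_f/σ'_p)]
    = 6.6/1.93 × [0.083×log₁₀(167/133) + 0.34×log₁₀(195.86/167)]
    = 3.4197 × [0.0082058 + 0.023538] = 0.1086 m

S_c ≈ 109 mm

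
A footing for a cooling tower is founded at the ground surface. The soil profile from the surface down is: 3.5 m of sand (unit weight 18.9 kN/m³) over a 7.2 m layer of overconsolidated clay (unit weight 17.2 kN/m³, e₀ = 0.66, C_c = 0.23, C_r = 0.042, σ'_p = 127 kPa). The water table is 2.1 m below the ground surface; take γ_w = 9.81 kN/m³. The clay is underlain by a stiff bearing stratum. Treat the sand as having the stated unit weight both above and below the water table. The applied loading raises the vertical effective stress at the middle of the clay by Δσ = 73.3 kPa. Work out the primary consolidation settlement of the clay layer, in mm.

S_c ≈ 116 mm

Mid-depth of clay below the ground surface: z = 3.5 + 7.2/2 = 7.1 m.
Total vertical stress at mid-clay: σ_v = 18.9×3.5 + 17.2×3.6 = 128.07 kPa.
Pore pressure: u = 9.81×(7.1 − 2.1) = 49.05 kPa.
Initial effective stress: σ'_0 = σ_v − u = 128.07 − 49.05 = 79.02 kPa.
Final effective stress: σ'_f = 79.02 + 73.3 = 152.32 kPa.
σ'_f = 152.32 > σ'_p = 127 kPa, so the stress path crosses the preconsolidation pressure — recompression up to σ'_p, then virgin compression beyond:
S_c = H/(1+e₀)·[C_r·log₁₀(σ'_p/σ'_0) + C_c·log₁₀(σ'_f/σ'_p)]
    = 7.2/1.66 × [0.042×log₁₀(127/79.02) + 0.23×log₁₀(152.32/127)]
    = 4.3373 × [0.0086548 + 0.018159] = 0.1163 m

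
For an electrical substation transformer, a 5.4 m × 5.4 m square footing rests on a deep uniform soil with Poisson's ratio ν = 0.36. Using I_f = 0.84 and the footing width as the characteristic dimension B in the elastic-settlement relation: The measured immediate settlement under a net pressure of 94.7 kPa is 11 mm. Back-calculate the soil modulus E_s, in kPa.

E_s ≈ 34000 kPa

S_e = q·B·(1−ν²)/E_s · I_f  ⇒  E_s = q·B·(1−ν²)·I_f / S_e.
E_s = 94.7 × 5.4 × 0.8704 × 0.84 / 0.011 = 33990 kPa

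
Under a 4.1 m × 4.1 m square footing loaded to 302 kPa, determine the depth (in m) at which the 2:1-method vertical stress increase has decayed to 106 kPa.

2:1 spreading — at depth z the loaded area has grown by z in each plan dimension:
qB²/(B+z)² = Δσ_z ⇒ z = B(√(q/Δσ_z) − 1) = 4.1×(√(302/106) − 1) = 2.82 m

z ≈ 2.82 m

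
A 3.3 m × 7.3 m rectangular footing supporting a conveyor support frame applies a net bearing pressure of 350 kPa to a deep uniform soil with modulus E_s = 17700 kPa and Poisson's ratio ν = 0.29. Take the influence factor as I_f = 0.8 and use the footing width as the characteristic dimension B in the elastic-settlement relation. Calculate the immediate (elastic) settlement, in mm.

Immediate (elastic) settlement: S_e = q·B·(1−ν²)/E_s · I_f.
S_e = 350 × 3.3 × (1 − 0.29²) / 17700 × 0.8
    = 350 × 3.3 × 0.9159 / 17700 × 0.8
    = 0.04781 m = 47.81 mm

S_e ≈ 47.8 mm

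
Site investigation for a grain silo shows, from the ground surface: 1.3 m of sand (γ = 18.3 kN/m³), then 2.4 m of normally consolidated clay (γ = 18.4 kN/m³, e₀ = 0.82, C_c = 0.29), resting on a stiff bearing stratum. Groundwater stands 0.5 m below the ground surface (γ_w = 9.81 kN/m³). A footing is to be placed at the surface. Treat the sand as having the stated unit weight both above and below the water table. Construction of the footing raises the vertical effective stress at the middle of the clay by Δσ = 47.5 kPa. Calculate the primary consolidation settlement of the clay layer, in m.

S_c ≈ 0.172 m

Mid-depth of clay below the ground surface: z = 1.3 + 2.4/2 = 2.5 m.
Total vertical stress at mid-clay: σ_v = 18.3×1.3 + 18.4×1.2 = 45.87 kPa.
Pore pressure: u = 9.81×(2.5 − 0.5) = 19.62 kPa.
Initial effective stress: σ'_0 = σ_v − u = 45.87 − 19.62 = 26.25 kPa.
Final effective stress: σ'_f = σ'_0 + Δσ = 26.25 + 47.5 = 73.75 kPa.
Normally consolidated clay, so the full stress increment lies on the virgin compression line:
S_c = C_c·H/(1+e₀)·log₁₀(σ'_f/σ'_0) = 0.29×2.4/(1+0.82)×log₁₀(73.75/26.25)
    = 0.38242 × 0.44863 = 0.1716 m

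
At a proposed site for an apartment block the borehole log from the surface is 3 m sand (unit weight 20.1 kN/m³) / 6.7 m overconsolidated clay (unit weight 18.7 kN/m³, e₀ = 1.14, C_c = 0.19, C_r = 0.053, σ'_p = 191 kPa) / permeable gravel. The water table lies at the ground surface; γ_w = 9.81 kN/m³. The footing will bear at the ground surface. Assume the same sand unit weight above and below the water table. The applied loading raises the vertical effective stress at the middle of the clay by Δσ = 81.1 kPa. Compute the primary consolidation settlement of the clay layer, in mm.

Mid-depth of clay below the ground surface: z = 3 + 6.7/2 = 6.35 m.
Total vertical stress at mid-clay: σ_v = 20.1×3 + 18.7×3.35 = 122.94 kPa.
Pore pressure: u = 9.81×(6.35 − 0) = 62.294 kPa.
Initial effective stress: σ'_0 = σ_v − u = 122.94 − 62.294 = 60.646 kPa.
Final effective stress: σ'_f = 60.646 + 81.1 = 141.75 kPa.
σ'_f = 141.75 ≤ σ'_p = 191 kPa, so the clay remains overconsolidated and only the recompression index applies:
S_c = C_r·H/(1+e₀)·log₁₀(σ'_f/σ'_0) = 0.053×6.7/2.14×log₁₀(141.75/60.646)
    = 0.16593 × 0.36872 = 0.06118 m

S_c ≈ 61.2 mm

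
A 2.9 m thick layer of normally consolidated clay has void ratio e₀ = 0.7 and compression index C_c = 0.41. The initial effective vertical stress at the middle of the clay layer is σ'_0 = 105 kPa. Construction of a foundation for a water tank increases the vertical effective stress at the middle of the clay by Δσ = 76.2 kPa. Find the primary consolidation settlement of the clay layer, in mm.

Final effective stress: σ'_f = σ'_0 + Δσ = 105 + 76.2 = 181.2 kPa.
Normally consolidated clay, so the full stress increment lies on the virgin compression line:
S_c = C_c·H/(1+e₀)·log₁₀(σ'_f/σ'_0) = 0.41×2.9/(1+0.7)×log₁₀(181.2/105)
    = 0.69941 × 0.23697 = 0.1657 m

S_c ≈ 166 mm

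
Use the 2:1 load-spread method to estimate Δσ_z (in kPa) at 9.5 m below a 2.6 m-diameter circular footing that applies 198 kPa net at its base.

By the 2:1 method the load spreads at 1 horizontal : 2 vertical, so at depth z the loaded area has grown by z in each plan dimension:
Δσ ≈ qD²/(D+z)² = 198×2.6²/(2.6+9.5)² = 9.142 kPa

Δσ_z ≈ 9.14 kPa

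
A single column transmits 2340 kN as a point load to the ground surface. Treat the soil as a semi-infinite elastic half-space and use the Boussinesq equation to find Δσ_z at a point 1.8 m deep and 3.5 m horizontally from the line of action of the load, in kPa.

Δσ_z ≈ 6.9 kPa

Boussinesq vertical stress below a point load on an elastic half-space:
Δσ_z = 3P/(2πz²) · [1 + (r/z)²]^(−5/2)
r/z = 3.5/1.8 = 1.9444; [1+(r/z)²]^(−5/2) = 0.020009.
Δσ_z = 3×2340/(2π×1.8²) × 0.020009 = 344.84 × 0.020009 = 6.9 kPa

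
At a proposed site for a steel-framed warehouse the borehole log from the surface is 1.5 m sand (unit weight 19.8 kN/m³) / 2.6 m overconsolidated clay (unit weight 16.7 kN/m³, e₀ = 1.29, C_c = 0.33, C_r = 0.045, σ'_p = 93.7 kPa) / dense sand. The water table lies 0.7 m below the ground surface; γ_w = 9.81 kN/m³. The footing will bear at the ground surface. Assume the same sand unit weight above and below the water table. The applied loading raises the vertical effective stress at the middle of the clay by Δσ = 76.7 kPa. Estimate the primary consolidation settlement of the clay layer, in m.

Mid-depth of clay below the ground surface: z = 1.5 + 2.6/2 = 2.8 m.
Total vertical stress at mid-clay: σ_v = 19.8×1.5 + 16.7×1.3 = 51.41 kPa.
Pore pressure: u = 9.81×(2.8 − 0.7) = 20.601 kPa.
Initial effective stress: σ'_0 = σ_v − u = 51.41 − 20.601 = 30.809 kPa.
Final effective stress: σ'_f = 30.809 + 76.7 = 107.51 kPa.
σ'_f = 107.51 > σ'_p = 93.7 kPa, so the stress path crosses the preconsolidation pressure — recompression up to σ'_p, then virgin compression beyond:
S_c = H/(1+e₀)·[C_r·log₁₀(σ'_p/σ'_0) + C_c·log₁₀(σ'_f/σ'_p)]
    = 2.6/2.29 × [0.045×log₁₀(93.7/30.809) + 0.33×log₁₀(107.51/93.7)]
    = 1.1354 × [0.021738 + 0.019704] = 0.04705 m

S_c ≈ 0.0471 m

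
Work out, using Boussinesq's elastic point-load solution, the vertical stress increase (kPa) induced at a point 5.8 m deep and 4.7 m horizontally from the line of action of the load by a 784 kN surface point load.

Boussinesq vertical stress below a point load on an elastic half-space:
Δσ_z = 3P/(2πz²) · [1 + (r/z)²]^(−5/2)
r/z = 4.7/5.8 = 0.81034; [1+(r/z)²]^(−5/2) = 0.28309.
Δσ_z = 3×784/(2π×5.8²) × 0.28309 = 11.128 × 0.28309 = 3.15 kPa

Δσ_z ≈ 3.15 kPa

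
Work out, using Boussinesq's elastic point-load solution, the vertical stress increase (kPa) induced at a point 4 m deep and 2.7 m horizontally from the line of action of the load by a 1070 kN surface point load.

Boussinesq vertical stress below a point load on an elastic half-space:
Δσ_z = 3P/(2πz²) · [1 + (r/z)²]^(−5/2)
r/z = 2.7/4 = 0.675; [1+(r/z)²]^(−5/2) = 0.39118.
Δσ_z = 3×1070/(2π×4²) × 0.39118 = 31.93 × 0.39118 = 12.49 kPa

Δσ_z ≈ 12.5 kPa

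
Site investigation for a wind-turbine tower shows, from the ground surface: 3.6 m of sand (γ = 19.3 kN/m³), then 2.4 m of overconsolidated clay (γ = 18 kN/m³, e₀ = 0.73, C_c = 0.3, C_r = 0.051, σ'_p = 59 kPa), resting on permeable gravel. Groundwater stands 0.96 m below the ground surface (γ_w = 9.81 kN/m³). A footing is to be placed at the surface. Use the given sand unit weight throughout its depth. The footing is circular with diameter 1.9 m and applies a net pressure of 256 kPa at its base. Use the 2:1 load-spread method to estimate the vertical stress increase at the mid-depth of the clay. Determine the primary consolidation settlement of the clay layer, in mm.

S_c ≈ 44 mm

Mid-depth of clay below the ground surface: z = 3.6 + 2.4/2 = 4.8 m.
Total vertical stress at mid-clay: σ_v = 19.3×3.6 + 18×1.2 = 91.08 kPa.
Pore pressure: u = 9.81×(4.8 − 0.96) = 37.67 kPa.
Initial effective stress: σ'_0 = σ_v − u = 91.08 − 37.67 = 53.41 kPa.
Stress increase at mid-clay by the 2:1 spreading method:
Δσ ≈ qD²/(D+z)² = 256×1.9²/(1.9+4.8)² = 20.587 kPa
Final effective stress: σ'_f = 53.41 + 20.587 = 73.997 kPa.
σ'_f = 73.997 > σ'_p = 59 kPa, so the stress path crosses the preconsolidation pressure — recompression up to σ'_p, then virgin compression beyond:
S_c = H/(1+e₀)·[C_r·log₁₀(σ'_p/σ'_0) + C_c·log₁₀(σ'_f/σ'_p)]
    = 2.4/1.73 × [0.051×log₁₀(59/53.41) + 0.3×log₁₀(73.997/59)]
    = 1.3873 × [0.0022047 + 0.029509] = 0.044 m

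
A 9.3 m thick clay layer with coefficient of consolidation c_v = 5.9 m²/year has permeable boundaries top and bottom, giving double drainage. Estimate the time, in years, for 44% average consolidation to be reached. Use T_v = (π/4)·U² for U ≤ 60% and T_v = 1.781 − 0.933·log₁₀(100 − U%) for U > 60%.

t ≈ 0.557 years

Drainage path length: H_d = H/2 = 4.65 m (double drainage).
U ≤ 60%: T_v = (π/4)·U² = (π/4)×0.44² = 0.15205.
t = T_v·H_d²/c_v = 0.15205×4.65²/5.9 = 0.5572 years.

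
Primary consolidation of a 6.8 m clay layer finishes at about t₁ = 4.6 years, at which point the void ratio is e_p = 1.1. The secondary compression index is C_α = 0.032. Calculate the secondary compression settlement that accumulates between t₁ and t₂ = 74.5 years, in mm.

Secondary compression: S_s = C_α·H/(1+e_p)·log₁₀(t₂/t₁)
S_s = 0.032×6.8/(1+1.1)×log₁₀(74.5/4.6)
    = 0.1036 × 1.209 = 0.1253 m

S_s ≈ 125 mm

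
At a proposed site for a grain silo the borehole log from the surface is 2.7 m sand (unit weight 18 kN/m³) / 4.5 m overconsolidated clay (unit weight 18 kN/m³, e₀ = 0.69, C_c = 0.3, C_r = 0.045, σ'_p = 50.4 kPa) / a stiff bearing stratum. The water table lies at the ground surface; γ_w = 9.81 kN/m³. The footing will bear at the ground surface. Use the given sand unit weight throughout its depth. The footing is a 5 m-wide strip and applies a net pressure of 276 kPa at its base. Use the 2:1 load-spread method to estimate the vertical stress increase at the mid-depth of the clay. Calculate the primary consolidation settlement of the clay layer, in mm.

S_c ≈ 451 mm

Mid-depth of clay below the ground surface: z = 2.7 + 4.5/2 = 4.95 m.
Total vertical stress at mid-clay: σ_v = 18×2.7 + 18×2.25 = 89.1 kPa.
Pore pressure: u = 9.81×(4.95 − 0) = 48.56 kPa.
Initial effective stress: σ'_0 = σ_v − u = 89.1 − 48.56 = 40.54 kPa.
Stress increase at mid-clay by the 2:1 spreading method:
Δσ = qB/(B+z) = 276×5/(5+4.95) = 138.69 kPa
Final effective stress: σ'_f = 40.54 + 138.69 = 179.23 kPa.
σ'_f = 179.23 > σ'_p = 50.4 kPa, so the stress path crosses the preconsolidation pressure — recompression up to σ'_p, then virgin compression beyond:
S_c = H/(1+e₀)·[C_r·log₁₀(σ'_p/σ'_0) + C_c·log₁₀(σ'_f/σ'_p)]
    = 4.5/1.69 × [0.045×log₁₀(50.4/40.54) + 0.3×log₁₀(179.23/50.4)]
    = 2.6627 × [0.0042546 + 0.16529] = 0.4514 m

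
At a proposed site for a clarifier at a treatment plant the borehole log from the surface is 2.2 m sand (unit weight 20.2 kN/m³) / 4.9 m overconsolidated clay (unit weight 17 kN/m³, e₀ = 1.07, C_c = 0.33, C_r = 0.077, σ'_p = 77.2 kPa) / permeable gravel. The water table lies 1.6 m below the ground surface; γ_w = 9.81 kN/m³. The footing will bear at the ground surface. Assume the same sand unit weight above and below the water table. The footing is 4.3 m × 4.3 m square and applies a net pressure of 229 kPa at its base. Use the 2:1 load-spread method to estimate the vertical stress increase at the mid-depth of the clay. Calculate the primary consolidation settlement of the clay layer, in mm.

Mid-depth of clay below the ground surface: z = 2.2 + 4.9/2 = 4.65 m.
Total vertical stress at mid-clay: σ_v = 20.2×2.2 + 17×2.45 = 86.09 kPa.
Pore pressure: u = 9.81×(4.65 − 1.6) = 29.921 kPa.
Initial effective stress: σ'_0 = σ_v − u = 86.09 − 29.921 = 56.169 kPa.
Stress increase at mid-clay by the 2:1 spreading method:
Δσ = qBL/((B+z)(L+z)) = 229×4.3×4.3/((4.3+4.65)(4.3+4.65)) = 52.86 kPa
Final effective stress: σ'_f = 56.169 + 52.86 = 109.03 kPa.
σ'_f = 109.03 > σ'_p = 77.2 kPa, so the stress path crosses the preconsolidation pressure — recompression up to σ'_p, then virgin compression beyond:
S_c = H/(1+e₀)·[C_r·log₁₀(σ'_p/σ'_0) + C_c·log₁₀(σ'_f/σ'_p)]
    = 4.9/2.07 × [0.077×log₁₀(77.2/56.169) + 0.33×log₁₀(109.03/77.2)]
    = 2.3671 × [0.010635 + 0.049476] = 0.1423 m

S_c ≈ 142 mm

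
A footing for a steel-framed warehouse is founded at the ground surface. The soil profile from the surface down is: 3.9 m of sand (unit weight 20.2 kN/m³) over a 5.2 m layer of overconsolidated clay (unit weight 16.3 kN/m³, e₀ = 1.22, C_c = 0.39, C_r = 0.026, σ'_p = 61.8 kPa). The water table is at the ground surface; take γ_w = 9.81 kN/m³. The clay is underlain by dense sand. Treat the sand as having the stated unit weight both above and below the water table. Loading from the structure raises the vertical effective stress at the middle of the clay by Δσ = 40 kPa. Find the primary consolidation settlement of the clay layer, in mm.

S_c ≈ 182 mm

Mid-depth of clay below the ground surface: z = 3.9 + 5.2/2 = 6.5 m.
Total vertical stress at mid-clay: σ_v = 20.2×3.9 + 16.3×2.6 = 121.16 kPa.
Pore pressure: u = 9.81×(6.5 − 0) = 63.765 kPa.
Initial effective stress: σ'_0 = σ_v − u = 121.16 − 63.765 = 57.395 kPa.
Final effective stress: σ'_f = 57.395 + 40 = 97.395 kPa.
σ'_f = 97.395 > σ'_p = 61.8 kPa, so the stress path crosses the preconsolidation pressure — recompression up to σ'_p, then virgin compression beyond:
S_c = H/(1+e₀)·[C_r·log₁₀(σ'_p/σ'_0) + C_c·log₁₀(σ'_f/σ'_p)]
    = 5.2/2.22 × [0.026×log₁₀(61.8/57.395) + 0.39×log₁₀(97.395/61.8)]
    = 2.3423 × [0.00083497 + 0.077044] = 0.1824 m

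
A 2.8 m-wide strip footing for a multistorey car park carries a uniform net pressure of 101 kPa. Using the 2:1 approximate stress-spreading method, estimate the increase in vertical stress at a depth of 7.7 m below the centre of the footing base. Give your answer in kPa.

Δσ_z ≈ 26.9 kPa

By the 2:1 method the load spreads at 1 horizontal : 2 vertical, so at depth z the loaded area has grown by z in each plan dimension:
Δσ = qB/(B+z) = 101×2.8/(2.8+7.7) = 26.933 kPa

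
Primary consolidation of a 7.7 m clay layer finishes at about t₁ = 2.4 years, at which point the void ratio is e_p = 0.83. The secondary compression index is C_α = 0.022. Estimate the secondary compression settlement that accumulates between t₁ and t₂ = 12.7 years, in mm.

Secondary compression: S_s = C_α·H/(1+e_p)·log₁₀(t₂/t₁)
S_s = 0.022×7.7/(1+0.83)×log₁₀(12.7/2.4)
    = 0.09257 × 0.7236 = 0.06698 m

S_s ≈ 67 mm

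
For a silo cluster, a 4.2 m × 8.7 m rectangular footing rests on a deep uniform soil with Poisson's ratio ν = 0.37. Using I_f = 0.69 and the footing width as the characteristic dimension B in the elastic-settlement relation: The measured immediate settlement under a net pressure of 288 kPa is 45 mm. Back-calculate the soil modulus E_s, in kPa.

S_e = q·B·(1−ν²)/E_s · I_f  ⇒  E_s = q·B·(1−ν²)·I_f / S_e.
E_s = 288 × 4.2 × 0.8631 × 0.69 / 0.045 = 16010 kPa

E_s ≈ 16000 kPa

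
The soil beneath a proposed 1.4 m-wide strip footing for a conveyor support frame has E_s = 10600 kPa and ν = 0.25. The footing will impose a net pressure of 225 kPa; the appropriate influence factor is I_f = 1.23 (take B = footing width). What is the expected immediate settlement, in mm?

S_e ≈ 34.3 mm

Immediate (elastic) settlement: S_e = q·B·(1−ν²)/E_s · I_f.
S_e = 225 × 1.4 × (1 − 0.25²) / 10600 × 1.23
    = 225 × 1.4 × 0.9375 / 10600 × 1.23
    = 0.03427 m = 34.27 mm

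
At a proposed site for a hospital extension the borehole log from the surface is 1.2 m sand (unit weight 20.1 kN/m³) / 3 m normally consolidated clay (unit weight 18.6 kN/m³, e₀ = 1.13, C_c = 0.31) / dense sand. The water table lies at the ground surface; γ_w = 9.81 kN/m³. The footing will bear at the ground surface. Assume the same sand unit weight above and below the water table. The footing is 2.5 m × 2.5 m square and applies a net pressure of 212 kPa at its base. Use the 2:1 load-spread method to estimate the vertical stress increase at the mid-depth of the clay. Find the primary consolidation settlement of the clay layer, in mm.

S_c ≈ 203 mm

Mid-depth of clay below the ground surface: z = 1.2 + 3/2 = 2.7 m.
Total vertical stress at mid-clay: σ_v = 20.1×1.2 + 18.6×1.5 = 52.02 kPa.
Pore pressure: u = 9.81×(2.7 − 0) = 26.487 kPa.
Initial effective stress: σ'_0 = σ_v − u = 52.02 − 26.487 = 25.533 kPa.
Stress increase at mid-clay by the 2:1 spreading method:
Δσ = qBL/((B+z)(L+z)) = 212×2.5×2.5/((2.5+2.7)(2.5+2.7)) = 49.001 kPa
Final effective stress: σ'_f = σ'_0 + Δσ = 25.533 + 49.001 = 74.534 kPa.
Normally consolidated clay, so the full stress increment lies on the virgin compression line:
S_c = C_c·H/(1+e₀)·log₁₀(σ'_f/σ'_0) = 0.31×3/(1+1.13)×log₁₀(74.534/25.533)
    = 0.43662 × 0.46525 = 0.2031 m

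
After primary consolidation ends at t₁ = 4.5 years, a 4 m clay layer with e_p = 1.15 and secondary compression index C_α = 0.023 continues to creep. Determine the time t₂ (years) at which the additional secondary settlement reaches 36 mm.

t₂ ≈ 31.2 years

S_s = C_α·H/(1+e_p)·log₁₀(t₂/t₁) ⇒ log₁₀(t₂/t₁) = S_s·(1+e_p)/(C_α·H).
log₁₀(t₂/t₁) = 0.036 × (1+1.15) / (0.023×4) = 0.8413
t₂ = t₁ × 10^0.8413 = 4.5 × 6.939 = 31.23 years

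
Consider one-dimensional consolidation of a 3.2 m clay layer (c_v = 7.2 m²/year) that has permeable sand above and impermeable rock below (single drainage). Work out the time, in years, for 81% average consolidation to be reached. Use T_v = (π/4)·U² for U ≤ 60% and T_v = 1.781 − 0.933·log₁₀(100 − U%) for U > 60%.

t ≈ 0.836 years

Drainage path length: H_d = H = 3.2 m (single drainage).
U > 60%: T_v = 1.781 − 0.933·log₁₀(100 − 81) = 0.58792.
t = T_v·H_d²/c_v = 0.58792×3.2²/7.2 = 0.8362 years.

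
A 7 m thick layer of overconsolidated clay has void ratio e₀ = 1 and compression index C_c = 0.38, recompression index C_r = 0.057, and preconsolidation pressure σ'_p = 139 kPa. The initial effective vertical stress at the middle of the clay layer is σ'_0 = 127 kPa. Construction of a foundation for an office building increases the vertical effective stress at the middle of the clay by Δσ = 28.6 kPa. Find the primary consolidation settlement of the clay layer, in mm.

Final effective stress: σ'_f = 127 + 28.6 = 155.6 kPa.
σ'_f = 155.6 > σ'_p = 139 kPa, so the stress path crosses the preconsolidation pressure — recompression up to σ'_p, then virgin compression beyond:
S_c = H/(1+e₀)·[C_r·log₁₀(σ'_p/σ'_0) + C_c·log₁₀(σ'_f/σ'_p)]
    = 7/2 × [0.057×log₁₀(139/127) + 0.38×log₁₀(155.6/139)]
    = 3.5 × [0.002235 + 0.018618] = 0.07299 m

S_c ≈ 73 mm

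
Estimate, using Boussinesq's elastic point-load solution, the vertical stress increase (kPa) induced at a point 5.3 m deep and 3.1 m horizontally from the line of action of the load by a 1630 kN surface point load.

Boussinesq vertical stress below a point load on an elastic half-space:
Δσ_z = 3P/(2πz²) · [1 + (r/z)²]^(−5/2)
r/z = 3.1/5.3 = 0.58491; [1+(r/z)²]^(−5/2) = 0.47921.
Δσ_z = 3×1630/(2π×5.3²) × 0.47921 = 27.706 × 0.47921 = 13.28 kPa

Δσ_z ≈ 13.3 kPa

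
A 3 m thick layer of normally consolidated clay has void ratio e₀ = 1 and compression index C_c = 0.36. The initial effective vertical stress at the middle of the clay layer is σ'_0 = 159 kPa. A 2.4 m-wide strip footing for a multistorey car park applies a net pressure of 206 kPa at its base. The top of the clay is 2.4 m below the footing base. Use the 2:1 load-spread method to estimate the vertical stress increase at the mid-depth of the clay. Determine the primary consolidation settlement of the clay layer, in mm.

S_c ≈ 94.1 mm

Mid-depth of clay below the footing base: z = 2.4 + 3/2 = 3.9 m.
Stress increase at mid-clay by the 2:1 spreading method:
Δσ = qB/(B+z) = 206×2.4/(2.4+3.9) = 78.476 kPa
Final effective stress: σ'_f = σ'_0 + Δσ = 159 + 78.476 = 237.48 kPa.
Normally consolidated clay, so the full stress increment lies on the virgin compression line:
S_c = C_c·H/(1+e₀)·log₁₀(σ'_f/σ'_0) = 0.36×3/(1+1)×log₁₀(237.48/159)
    = 0.54 × 0.17423 = 0.09408 m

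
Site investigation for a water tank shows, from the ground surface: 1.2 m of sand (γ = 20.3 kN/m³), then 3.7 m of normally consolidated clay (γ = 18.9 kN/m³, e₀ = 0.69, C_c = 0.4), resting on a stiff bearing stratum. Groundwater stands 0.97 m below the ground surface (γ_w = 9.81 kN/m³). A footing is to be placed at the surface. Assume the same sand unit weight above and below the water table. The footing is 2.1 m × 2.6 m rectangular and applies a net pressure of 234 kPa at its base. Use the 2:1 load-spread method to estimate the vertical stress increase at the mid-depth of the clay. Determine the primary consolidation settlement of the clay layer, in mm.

S_c ≈ 287 mm

Mid-depth of clay below the ground surface: z = 1.2 + 3.7/2 = 3.05 m.
Total vertical stress at mid-clay: σ_v = 20.3×1.2 + 18.9×1.85 = 59.325 kPa.
Pore pressure: u = 9.81×(3.05 − 0.97) = 20.405 kPa.
Initial effective stress: σ'_0 = σ_v − u = 59.325 − 20.405 = 38.92 kPa.
Stress increase at mid-clay by the 2:1 spreading method:
Δσ = qBL/((B+z)(L+z)) = 234×2.1×2.6/((2.1+3.05)(2.6+3.05)) = 43.909 kPa
Final effective stress: σ'_f = σ'_0 + Δσ = 38.92 + 43.909 = 82.829 kPa.
Normally consolidated clay, so the full stress increment lies on the virgin compression line:
S_c = C_c·H/(1+e₀)·log₁₀(σ'_f/σ'_0) = 0.4×3.7/(1+0.69)×log₁₀(82.829/38.92)
    = 0.87574 × 0.32801 = 0.2873 m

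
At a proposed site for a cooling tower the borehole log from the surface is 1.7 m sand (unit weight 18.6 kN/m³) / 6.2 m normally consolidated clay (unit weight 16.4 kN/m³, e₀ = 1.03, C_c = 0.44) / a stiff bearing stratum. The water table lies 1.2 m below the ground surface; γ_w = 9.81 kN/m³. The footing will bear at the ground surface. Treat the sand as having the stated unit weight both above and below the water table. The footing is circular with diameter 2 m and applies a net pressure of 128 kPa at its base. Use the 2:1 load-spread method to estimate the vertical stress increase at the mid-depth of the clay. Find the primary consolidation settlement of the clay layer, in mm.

Mid-depth of clay below the ground surface: z = 1.7 + 6.2/2 = 4.8 m.
Total vertical stress at mid-clay: σ_v = 18.6×1.7 + 16.4×3.1 = 82.46 kPa.
Pore pressure: u = 9.81×(4.8 − 1.2) = 35.316 kPa.
Initial effective stress: σ'_0 = σ_v − u = 82.46 − 35.316 = 47.144 kPa.
Stress increase at mid-clay by the 2:1 spreading method:
Δσ ≈ qD²/(D+z)² = 128×2²/(2+4.8)² = 11.073 kPa
Final effective stress: σ'_f = σ'_0 + Δσ = 47.144 + 11.073 = 58.217 kPa.
Normally consolidated clay, so the full stress increment lies on the virgin compression line:
S_c = C_c·H/(1+e₀)·log₁₀(σ'_f/σ'_0) = 0.44×6.2/(1+1.03)×log₁₀(58.217/47.144)
    = 1.3438 × 0.091623 = 0.1231 m

S_c ≈ 123 mm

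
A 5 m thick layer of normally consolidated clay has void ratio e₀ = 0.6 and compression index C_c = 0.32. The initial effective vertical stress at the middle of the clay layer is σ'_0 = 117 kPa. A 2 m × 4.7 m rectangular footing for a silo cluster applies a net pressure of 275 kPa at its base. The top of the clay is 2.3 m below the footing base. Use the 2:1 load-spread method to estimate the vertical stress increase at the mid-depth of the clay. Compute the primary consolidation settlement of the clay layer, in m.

Mid-depth of clay below the footing base: z = 2.3 + 5/2 = 4.8 m.
Stress increase at mid-clay by the 2:1 spreading method:
Δσ = qBL/((B+z)(L+z)) = 275×2×4.7/((2+4.8)(4.7+4.8)) = 40.015 kPa
Final effective stress: σ'_f = σ'_0 + Δσ = 117 + 40.015 = 157.01 kPa.
Normally consolidated clay, so the full stress increment lies on the virgin compression line:
S_c = C_c·H/(1+e₀)·log₁₀(σ'_f/σ'_0) = 0.32×5/(1+0.6)×log₁₀(157.01/117)
    = 1 × 0.12774 = 0.1277 m

S_c ≈ 0.128 m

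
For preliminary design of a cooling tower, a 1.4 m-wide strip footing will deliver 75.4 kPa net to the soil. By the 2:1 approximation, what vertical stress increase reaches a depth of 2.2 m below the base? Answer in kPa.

By the 2:1 method the load spreads at 1 horizontal : 2 vertical, so at depth z the loaded area has grown by z in each plan dimension:
Δσ = qB/(B+z) = 75.4×1.4/(1.4+2.2) = 29.322 kPa

Δσ_z ≈ 29.3 kPa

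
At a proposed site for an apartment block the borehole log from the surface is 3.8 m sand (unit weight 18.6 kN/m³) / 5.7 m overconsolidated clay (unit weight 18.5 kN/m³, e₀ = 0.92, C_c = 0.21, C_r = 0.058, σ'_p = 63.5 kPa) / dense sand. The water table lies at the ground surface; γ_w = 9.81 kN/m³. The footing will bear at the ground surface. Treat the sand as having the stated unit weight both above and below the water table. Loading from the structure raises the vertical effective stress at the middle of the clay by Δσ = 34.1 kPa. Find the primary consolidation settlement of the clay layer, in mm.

S_c ≈ 108 mm

Mid-depth of clay below the ground surface: z = 3.8 + 5.7/2 = 6.65 m.
Total vertical stress at mid-clay: σ_v = 18.6×3.8 + 18.5×2.85 = 123.41 kPa.
Pore pressure: u = 9.81×(6.65 − 0) = 65.237 kPa.
Initial effective stress: σ'_0 = σ_v − u = 123.41 − 65.237 = 58.173 kPa.
Final effective stress: σ'_f = 58.173 + 34.1 = 92.273 kPa.
σ'_f = 92.273 > σ'_p = 63.5 kPa, so the stress path crosses the preconsolidation pressure — recompression up to σ'_p, then virgin compression beyond:
S_c = H/(1+e₀)·[C_r·log₁₀(σ'_p/σ'_0) + C_c·log₁₀(σ'_f/σ'_p)]
    = 5.7/1.92 × [0.058×log₁₀(63.5/58.173) + 0.21×log₁₀(92.273/63.5)]
    = 2.9688 × [0.002207 + 0.034083] = 0.1077 m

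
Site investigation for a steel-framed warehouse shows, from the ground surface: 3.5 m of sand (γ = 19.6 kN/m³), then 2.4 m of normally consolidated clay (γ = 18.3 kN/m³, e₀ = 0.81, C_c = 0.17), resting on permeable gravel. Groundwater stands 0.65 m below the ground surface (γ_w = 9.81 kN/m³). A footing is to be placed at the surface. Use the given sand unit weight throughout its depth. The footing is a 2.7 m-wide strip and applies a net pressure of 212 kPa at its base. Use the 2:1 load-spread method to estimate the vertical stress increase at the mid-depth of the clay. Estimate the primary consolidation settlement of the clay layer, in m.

Mid-depth of clay below the ground surface: z = 3.5 + 2.4/2 = 4.7 m.
Total vertical stress at mid-clay: σ_v = 19.6×3.5 + 18.3×1.2 = 90.56 kPa.
Pore pressure: u = 9.81×(4.7 − 0.65) = 39.73 kPa.
Initial effective stress: σ'_0 = σ_v − u = 90.56 − 39.73 = 50.83 kPa.
Stress increase at mid-clay by the 2:1 spreading method:
Δσ = qB/(B+z) = 212×2.7/(2.7+4.7) = 77.351 kPa
Final effective stress: σ'_f = σ'_0 + Δσ = 50.83 + 77.351 = 128.18 kPa.
Normally consolidated clay, so the full stress increment lies on the virgin compression line:
S_c = C_c·H/(1+e₀)·log₁₀(σ'_f/σ'_0) = 0.17×2.4/(1+0.81)×log₁₀(128.18/50.83)
    = 0.22541 × 0.4017 = 0.09055 m

S_c ≈ 0.0905 m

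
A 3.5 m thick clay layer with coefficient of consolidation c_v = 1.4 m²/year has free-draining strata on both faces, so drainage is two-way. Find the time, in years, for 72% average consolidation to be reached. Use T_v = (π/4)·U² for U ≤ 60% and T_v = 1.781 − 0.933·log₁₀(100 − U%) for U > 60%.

Drainage path length: H_d = H/2 = 1.75 m (double drainage).
U > 60%: T_v = 1.781 − 0.933·log₁₀(100 − 72) = 0.4308.
t = T_v·H_d²/c_v = 0.4308×1.75²/1.4 = 0.9424 years.

t ≈ 0.942 years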